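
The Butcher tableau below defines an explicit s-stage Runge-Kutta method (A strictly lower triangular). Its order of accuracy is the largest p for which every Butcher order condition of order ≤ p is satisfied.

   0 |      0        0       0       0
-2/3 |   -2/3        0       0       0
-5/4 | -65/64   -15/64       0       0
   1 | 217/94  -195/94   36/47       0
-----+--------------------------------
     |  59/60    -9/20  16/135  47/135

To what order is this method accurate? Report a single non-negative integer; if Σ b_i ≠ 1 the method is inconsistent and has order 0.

4

b = (59/60, -9/20, 16/135, 47/135)
c = (0, -2/3, -5/4, 1)
Ac = (0, 0, 5/32, 20/47)
Σ b_i: 59/60·1 + (-9/20)·1 + 16/135·1 + 47/135·1 = 1 ✓
b·c: (-9/20)·(-2/3) + 16/135·(-5/4) + 47/135·1 = 1/2 ✓
b·c²: (-9/20)·4/9 + 16/135·25/16 + 47/135·1 = 1/3 ✓
b·Ac: 16/135·5/32 + 47/135·20/47 = 1/6 ✓
b·c³: (-9/20)·(-8/27) + 16/135·(-125/64) + 47/135·1 = 1/4 ✓
b·(c∘Ac): 16/135·(-25/128) + 47/135·20/47 = 1/8 ✓
b·Ac²: 16/135·(-5/48) + 47/135·155/564 = 1/12 ✓
b·A²c: 47/135·45/376 = 1/24 ✓; 4 stages ⇒ order 4.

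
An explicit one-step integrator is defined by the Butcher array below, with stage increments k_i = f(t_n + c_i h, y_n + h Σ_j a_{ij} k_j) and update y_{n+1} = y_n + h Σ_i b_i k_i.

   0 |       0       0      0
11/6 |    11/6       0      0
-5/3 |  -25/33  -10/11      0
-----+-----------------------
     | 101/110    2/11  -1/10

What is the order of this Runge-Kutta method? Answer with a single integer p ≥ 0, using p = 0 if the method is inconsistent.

3

b = (101/110, 2/11, -1/10)
c = (0, 11/6, -5/3)
Ac = (0, 0, -5/3)
Σ b_i: 101/110·1 + 2/11·1 + (-1/10)·1 = 1 ✓
b·c: 2/11·11/6 + (-1/10)·(-5/3) = 1/2 ✓
b·c²: 2/11·121/36 + (-1/10)·25/9 = 1/3 ✓
b·Ac: (-1/10)·(-5/3) = 1/6 ✓; 3 stages ⇒ order 3.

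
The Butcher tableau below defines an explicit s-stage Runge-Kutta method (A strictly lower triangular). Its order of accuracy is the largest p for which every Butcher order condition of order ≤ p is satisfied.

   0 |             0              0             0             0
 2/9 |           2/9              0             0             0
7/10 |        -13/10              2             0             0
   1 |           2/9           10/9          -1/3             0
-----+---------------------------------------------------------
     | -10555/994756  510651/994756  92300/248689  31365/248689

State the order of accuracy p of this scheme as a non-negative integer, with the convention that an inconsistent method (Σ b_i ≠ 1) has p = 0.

3

b = (-10555/994756, 510651/994756, 92300/248689, 31365/248689)
c = (0, 2/9, 7/10, 1)
Ac = (0, 0, 4/9, 11/810)
Σ b_i: (-10555/994756)·1 + 510651/994756·1 + 92300/248689·1 + 31365/248689·1 = 1 ✓
b·c: 510651/994756·2/9 + 92300/248689·7/10 + 31365/248689·1 = 1/2 ✓
b·c²: 510651/994756·4/81 + 92300/248689·49/100 + 31365/248689·1 = 1/3 ✓
b·Ac: 92300/248689·4/9 + 31365/248689·11/810 = 1/6 ✓
b·c³: 510651/994756·8/729 + 92300/248689·343/1000 + 31365/248689·1 = 2484959/9592290 ≠ 1/4 ⇒ order 3.
b·(c∘Ac): 92300/248689·14/45 + 31365/248689·11/810 = 58283/497378 ≠ 1/8
b·Ac²: 92300/248689·8/81 + 31365/248689·(-7907/72900) = 440801/19184580 ≠ 1/12
b·A²c: 31365/248689·(-4/27) = -13940/746067 ≠ 1/24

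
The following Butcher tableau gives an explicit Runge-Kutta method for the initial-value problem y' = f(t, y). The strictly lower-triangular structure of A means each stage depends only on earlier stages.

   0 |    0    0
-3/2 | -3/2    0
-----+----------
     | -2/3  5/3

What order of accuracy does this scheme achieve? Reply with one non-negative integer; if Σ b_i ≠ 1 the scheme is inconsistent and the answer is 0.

b = (-2/3, 5/3)
c = (0, -3/2)
Σ b_i: (-2/3)·1 + 5/3·1 = 1 ✓
b·c: 5/3·(-3/2) = -5/2 ≠ 1/2 ⇒ order 1.

1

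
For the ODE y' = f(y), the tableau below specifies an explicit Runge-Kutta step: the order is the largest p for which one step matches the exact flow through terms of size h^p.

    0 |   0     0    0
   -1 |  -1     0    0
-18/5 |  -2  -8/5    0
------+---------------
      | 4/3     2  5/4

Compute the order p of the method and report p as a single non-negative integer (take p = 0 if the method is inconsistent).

b = (4/3, 2, 5/4)
c = (0, -1, -18/5)
Ac = (0, 0, 8/5)
Σ b_i: 4/3·1 + 2·1 + 5/4·1 = 55/12 ≠ 1 ⇒ order 0.

0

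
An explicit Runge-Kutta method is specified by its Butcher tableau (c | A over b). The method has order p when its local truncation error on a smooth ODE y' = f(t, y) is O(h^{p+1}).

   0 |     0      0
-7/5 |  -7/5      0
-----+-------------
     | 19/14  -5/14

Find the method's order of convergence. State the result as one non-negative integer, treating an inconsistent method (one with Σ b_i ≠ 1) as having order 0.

2

b = (19/14, -5/14)
c = (0, -7/5)
Σ b_i: 19/14·1 + (-5/14)·1 = 1 ✓
b·c: (-5/14)·(-7/5) = 1/2 ✓; 2 stages ⇒ order 2.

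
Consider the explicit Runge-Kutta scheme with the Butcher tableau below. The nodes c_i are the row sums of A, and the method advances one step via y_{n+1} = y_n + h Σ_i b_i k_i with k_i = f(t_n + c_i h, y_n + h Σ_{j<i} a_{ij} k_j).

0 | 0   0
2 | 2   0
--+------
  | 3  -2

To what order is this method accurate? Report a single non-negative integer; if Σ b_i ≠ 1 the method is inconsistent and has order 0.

b = (3, -2)
c = (0, 2)
Σ b_i: 3·1 + (-2)·1 = 1 ✓
b·c: (-2)·2 = -4 ≠ 1/2 ⇒ order 1.

1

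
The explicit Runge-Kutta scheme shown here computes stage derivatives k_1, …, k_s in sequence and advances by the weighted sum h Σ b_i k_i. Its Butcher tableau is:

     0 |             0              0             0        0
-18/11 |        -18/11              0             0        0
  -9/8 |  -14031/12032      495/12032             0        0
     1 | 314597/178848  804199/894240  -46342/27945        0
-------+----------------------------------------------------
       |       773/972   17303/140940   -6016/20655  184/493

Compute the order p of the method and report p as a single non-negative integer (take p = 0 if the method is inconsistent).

b = (773/972, 17303/140940, -6016/20655, 184/493)
c = (0, -18/11, -9/8, 1)
Ac = (0, 0, -405/6016, 145/368)
Σ b_i: 773/972·1 + 17303/140940·1 + (-6016/20655)·1 + 184/493·1 = 1 ✓
b·c: 17303/140940·(-18/11) + (-6016/20655)·(-9/8) + 184/493·1 = 1/2 ✓
b·c²: 17303/140940·324/121 + (-6016/20655)·81/64 + 184/493·1 = 1/3 ✓
b·Ac: (-6016/20655)·(-405/6016) + 184/493·145/368 = 1/6 ✓
b·c³: 17303/140940·(-5832/1331) + (-6016/20655)·(-729/512) + 184/493·1 = 1/4 ✓
b·(c∘Ac): (-6016/20655)·3645/48128 + 184/493·145/368 = 1/8 ✓
b·Ac²: (-6016/20655)·3645/33088 + 184/493·7511/24288 = 1/12 ✓
b·A²c: 184/493·493/4416 = 1/24 ✓; 4 stages ⇒ order 4.

4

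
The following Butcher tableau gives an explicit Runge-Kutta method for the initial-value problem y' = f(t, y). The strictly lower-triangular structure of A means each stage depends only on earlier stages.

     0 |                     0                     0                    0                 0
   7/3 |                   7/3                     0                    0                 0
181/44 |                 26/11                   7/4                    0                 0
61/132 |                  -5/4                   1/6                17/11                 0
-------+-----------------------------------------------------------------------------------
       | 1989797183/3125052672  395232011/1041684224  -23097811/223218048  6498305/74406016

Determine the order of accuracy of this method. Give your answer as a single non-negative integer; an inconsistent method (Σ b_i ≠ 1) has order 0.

b = (1989797183/3125052672, 395232011/1041684224, -23097811/223218048, 6498305/74406016)
c = (0, 7/3, 181/44, 61/132)
Ac = (0, 0, 49/12, 29387/4356)
Σ b_i: 1989797183/3125052672·1 + 395232011/1041684224·1 + (-23097811/223218048)·1 + 6498305/74406016·1 = 1 ✓
b·c: 395232011/1041684224·7/3 + (-23097811/223218048)·181/44 + 6498305/74406016·61/132 = 1/2 ✓
b·c²: 395232011/1041684224·49/9 + (-23097811/223218048)·32761/1936 + 6498305/74406016·3721/17424 = 1/3 ✓
b·Ac: (-23097811/223218048)·49/12 + 6498305/74406016·29387/4356 = 1/6 ✓
b·c³: 395232011/1041684224·343/27 + (-23097811/223218048)·5929741/85184 + 6498305/74406016·226981/2299968 = -1679127981373/707154776064 ≠ 1/4 ⇒ order 3.
b·(c∘Ac): (-23097811/223218048)·8869/528 + 6498305/74406016·1792607/574992 = -259145749171/176788694016 ≠ 1/8
b·Ac²: (-23097811/223218048)·343/36 + 6498305/74406016·15559051/574992 = 162335556781/117859129344 ≠ 1/12
b·A²c: 6498305/74406016·833/132 = 492098915/892872192 ≠ 1/24

3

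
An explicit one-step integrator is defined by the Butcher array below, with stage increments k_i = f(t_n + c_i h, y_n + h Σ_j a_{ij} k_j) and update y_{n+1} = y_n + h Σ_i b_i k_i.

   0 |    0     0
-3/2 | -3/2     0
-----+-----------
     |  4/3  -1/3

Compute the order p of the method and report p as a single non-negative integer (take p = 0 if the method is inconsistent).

b = (4/3, -1/3)
c = (0, -3/2)
Σ b_i: 4/3·1 + (-1/3)·1 = 1 ✓
b·c: (-1/3)·(-3/2) = 1/2 ✓; 2 stages ⇒ order 2.

2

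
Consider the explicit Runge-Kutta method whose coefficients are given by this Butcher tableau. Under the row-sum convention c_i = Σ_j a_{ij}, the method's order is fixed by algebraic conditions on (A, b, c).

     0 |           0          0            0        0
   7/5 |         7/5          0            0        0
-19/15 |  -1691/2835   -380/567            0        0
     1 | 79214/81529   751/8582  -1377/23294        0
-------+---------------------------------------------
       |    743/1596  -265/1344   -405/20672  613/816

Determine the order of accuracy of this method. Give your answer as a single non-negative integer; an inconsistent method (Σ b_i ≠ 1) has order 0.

4

b = (743/1596, -265/1344, -405/20672, 613/816)
c = (0, 7/5, -19/15, 1)
Ac = (0, 0, -76/81, 121/613)
Σ b_i: 743/1596·1 + (-265/1344)·1 + (-405/20672)·1 + 613/816·1 = 1 ✓
b·c: (-265/1344)·7/5 + (-405/20672)·(-19/15) + 613/816·1 = 1/2 ✓
b·c²: (-265/1344)·49/25 + (-405/20672)·361/225 + 613/816·1 = 1/3 ✓
b·Ac: (-405/20672)·(-76/81) + 613/816·121/613 = 1/6 ✓
b·c³: (-265/1344)·343/125 + (-405/20672)·(-6859/3375) + 613/816·1 = 1/4 ✓
b·(c∘Ac): (-405/20672)·1444/1215 + 613/816·121/613 = 1/8 ✓
b·Ac²: (-405/20672)·(-532/405) + 613/816·47/613 = 1/12 ✓
b·A²c: 613/816·34/613 = 1/24 ✓; 4 stages ⇒ order 4.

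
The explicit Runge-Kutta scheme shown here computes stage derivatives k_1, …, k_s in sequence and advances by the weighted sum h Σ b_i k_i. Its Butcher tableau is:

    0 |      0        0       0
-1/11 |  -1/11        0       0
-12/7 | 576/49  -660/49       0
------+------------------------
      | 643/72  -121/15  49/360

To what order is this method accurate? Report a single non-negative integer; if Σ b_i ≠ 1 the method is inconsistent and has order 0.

3

b = (643/72, -121/15, 49/360)
c = (0, -1/11, -12/7)
Ac = (0, 0, 60/49)
Σ b_i: 643/72·1 + (-121/15)·1 + 49/360·1 = 1 ✓
b·c: (-121/15)·(-1/11) + 49/360·(-12/7) = 1/2 ✓
b·c²: (-121/15)·1/121 + 49/360·144/49 = 1/3 ✓
b·Ac: 49/360·60/49 = 1/6 ✓; 3 stages ⇒ order 3.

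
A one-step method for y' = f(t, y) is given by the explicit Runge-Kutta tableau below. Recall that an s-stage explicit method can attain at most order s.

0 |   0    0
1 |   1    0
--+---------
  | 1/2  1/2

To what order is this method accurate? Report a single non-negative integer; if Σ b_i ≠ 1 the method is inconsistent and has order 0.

2

b = (1/2, 1/2)
c = (0, 1)
Σ b_i: 1/2·1 + 1/2·1 = 1 ✓
b·c: 1/2·1 = 1/2 ✓; 2 stages ⇒ order 2.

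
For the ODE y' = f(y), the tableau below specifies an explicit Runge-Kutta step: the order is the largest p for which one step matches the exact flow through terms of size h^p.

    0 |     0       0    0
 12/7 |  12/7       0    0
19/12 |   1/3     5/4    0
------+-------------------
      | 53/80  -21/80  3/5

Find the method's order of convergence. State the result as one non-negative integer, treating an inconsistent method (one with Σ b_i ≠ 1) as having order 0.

b = (53/80, -21/80, 3/5)
c = (0, 12/7, 19/12)
Ac = (0, 0, 15/7)
Σ b_i: 53/80·1 + (-21/80)·1 + 3/5·1 = 1 ✓
b·c: (-21/80)·12/7 + 3/5·19/12 = 1/2 ✓
b·c²: (-21/80)·144/49 + 3/5·361/144 = 1231/1680 ≠ 1/3 ⇒ order 2.
b·Ac: 3/5·15/7 = 9/7 ≠ 1/6

2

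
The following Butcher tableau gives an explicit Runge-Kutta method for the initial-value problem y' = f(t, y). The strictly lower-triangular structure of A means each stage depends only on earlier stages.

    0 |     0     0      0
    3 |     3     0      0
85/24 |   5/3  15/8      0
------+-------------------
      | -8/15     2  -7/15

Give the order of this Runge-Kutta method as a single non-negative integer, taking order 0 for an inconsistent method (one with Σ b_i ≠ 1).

1

b = (-8/15, 2, -7/15)
c = (0, 3, 85/24)
Ac = (0, 0, 45/8)
Σ b_i: (-8/15)·1 + 2·1 + (-7/15)·1 = 1 ✓
b·c: 2·3 + (-7/15)·85/24 = 313/72 ≠ 1/2 ⇒ order 1.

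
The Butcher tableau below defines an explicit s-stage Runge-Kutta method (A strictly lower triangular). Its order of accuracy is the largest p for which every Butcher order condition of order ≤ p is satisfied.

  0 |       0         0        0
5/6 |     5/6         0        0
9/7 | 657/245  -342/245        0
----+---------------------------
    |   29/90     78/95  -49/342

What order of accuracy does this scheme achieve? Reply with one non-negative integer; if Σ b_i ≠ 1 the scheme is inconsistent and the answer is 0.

3

b = (29/90, 78/95, -49/342)
c = (0, 5/6, 9/7)
Ac = (0, 0, -57/49)
Σ b_i: 29/90·1 + 78/95·1 + (-49/342)·1 = 1 ✓
b·c: 78/95·5/6 + (-49/342)·9/7 = 1/2 ✓
b·c²: 78/95·25/36 + (-49/342)·81/49 = 1/3 ✓
b·Ac: (-49/342)·(-57/49) = 1/6 ✓; 3 stages ⇒ order 3.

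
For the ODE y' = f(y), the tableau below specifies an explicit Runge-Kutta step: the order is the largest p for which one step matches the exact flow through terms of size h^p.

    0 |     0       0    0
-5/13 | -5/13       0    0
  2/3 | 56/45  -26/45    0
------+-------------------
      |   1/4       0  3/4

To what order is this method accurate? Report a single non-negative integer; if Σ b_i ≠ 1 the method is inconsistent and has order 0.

b = (1/4, 0, 3/4)
c = (0, -5/13, 2/3)
Ac = (0, 0, 2/9)
Σ b_i: 1/4·1 + 3/4·1 = 1 ✓
b·c: 3/4·2/3 = 1/2 ✓
b·c²: 3/4·4/9 = 1/3 ✓
b·Ac: 3/4·2/9 = 1/6 ✓; 3 stages ⇒ order 3.

3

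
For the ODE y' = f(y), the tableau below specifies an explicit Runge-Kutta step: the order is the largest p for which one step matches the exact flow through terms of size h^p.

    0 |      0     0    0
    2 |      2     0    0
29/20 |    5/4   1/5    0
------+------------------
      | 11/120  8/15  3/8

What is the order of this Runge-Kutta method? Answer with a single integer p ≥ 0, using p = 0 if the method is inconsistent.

1

b = (11/120, 8/15, 3/8)
c = (0, 2, 29/20)
Ac = (0, 0, 2/5)
Σ b_i: 11/120·1 + 8/15·1 + 3/8·1 = 1 ✓
b·c: 8/15·2 + 3/8·29/20 = 773/480 ≠ 1/2 ⇒ order 1.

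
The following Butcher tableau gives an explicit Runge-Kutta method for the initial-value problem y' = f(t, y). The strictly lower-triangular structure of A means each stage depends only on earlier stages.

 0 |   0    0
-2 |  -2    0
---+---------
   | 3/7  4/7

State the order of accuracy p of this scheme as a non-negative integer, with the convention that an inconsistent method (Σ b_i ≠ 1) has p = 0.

1

b = (3/7, 4/7)
c = (0, -2)
Σ b_i: 3/7·1 + 4/7·1 = 1 ✓
b·c: 4/7·(-2) = -8/7 ≠ 1/2 ⇒ order 1.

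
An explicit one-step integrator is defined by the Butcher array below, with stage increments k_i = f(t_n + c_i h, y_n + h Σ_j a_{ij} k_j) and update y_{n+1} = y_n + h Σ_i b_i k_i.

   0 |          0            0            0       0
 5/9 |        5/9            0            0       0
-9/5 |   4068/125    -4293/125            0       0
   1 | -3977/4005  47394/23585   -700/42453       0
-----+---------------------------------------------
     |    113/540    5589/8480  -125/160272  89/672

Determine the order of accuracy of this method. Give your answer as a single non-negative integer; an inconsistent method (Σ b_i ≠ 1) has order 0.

b = (113/540, 5589/8480, -125/160272, 89/672)
c = (0, 5/9, -9/5, 1)
Ac = (0, 0, -477/25, 102/89)
Σ b_i: 113/540·1 + 5589/8480·1 + (-125/160272)·1 + 89/672·1 = 1 ✓
b·c: 5589/8480·5/9 + (-125/160272)·(-9/5) + 89/672·1 = 1/2 ✓
b·c²: 5589/8480·25/81 + (-125/160272)·81/25 + 89/672·1 = 1/3 ✓
b·Ac: (-125/160272)·(-477/25) + 89/672·102/89 = 1/6 ✓
b·c³: 5589/8480·125/729 + (-125/160272)·(-729/125) + 89/672·1 = 1/4 ✓
b·(c∘Ac): (-125/160272)·4293/125 + 89/672·102/89 = 1/8 ✓
b·Ac²: (-125/160272)·(-53/5) + 89/672·454/801 = 1/12 ✓
b·A²c: 89/672·28/89 = 1/24 ✓; 4 stages ⇒ order 4.

4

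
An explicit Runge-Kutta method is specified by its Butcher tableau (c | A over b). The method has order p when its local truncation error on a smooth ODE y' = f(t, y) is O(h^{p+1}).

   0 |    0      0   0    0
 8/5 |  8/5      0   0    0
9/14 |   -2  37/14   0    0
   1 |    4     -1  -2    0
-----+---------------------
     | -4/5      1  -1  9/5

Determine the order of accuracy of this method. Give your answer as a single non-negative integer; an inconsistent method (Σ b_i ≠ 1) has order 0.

1

b = (-4/5, 1, -1, 9/5)
c = (0, 8/5, 9/14, 1)
Ac = (0, 0, 148/35, -101/35)
Σ b_i: (-4/5)·1 + 1·1 + (-1)·1 + 9/5·1 = 1 ✓
b·c: 1·8/5 + (-1)·9/14 + 9/5·1 = 193/70 ≠ 1/2 ⇒ order 1.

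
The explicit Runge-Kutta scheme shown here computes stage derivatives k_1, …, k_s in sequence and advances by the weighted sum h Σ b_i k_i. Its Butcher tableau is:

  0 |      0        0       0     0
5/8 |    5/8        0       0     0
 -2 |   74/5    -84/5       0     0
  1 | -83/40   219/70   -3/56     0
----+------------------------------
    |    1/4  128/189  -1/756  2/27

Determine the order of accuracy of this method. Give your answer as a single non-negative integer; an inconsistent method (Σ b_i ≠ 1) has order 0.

b = (1/4, 128/189, -1/756, 2/27)
c = (0, 5/8, -2, 1)
Ac = (0, 0, -21/2, 33/16)
Σ b_i: 1/4·1 + 128/189·1 + (-1/756)·1 + 2/27·1 = 1 ✓
b·c: 128/189·5/8 + (-1/756)·(-2) + 2/27·1 = 1/2 ✓
b·c²: 128/189·25/64 + (-1/756)·4 + 2/27·1 = 1/3 ✓
b·Ac: (-1/756)·(-21/2) + 2/27·33/16 = 1/6 ✓
b·c³: 128/189·125/512 + (-1/756)·(-8) + 2/27·1 = 1/4 ✓
b·(c∘Ac): (-1/756)·21 + 2/27·33/16 = 1/8 ✓
b·Ac²: (-1/756)·(-105/16) + 2/27·129/128 = 1/12 ✓
b·A²c: 2/27·9/16 = 1/24 ✓; 4 stages ⇒ order 4.

4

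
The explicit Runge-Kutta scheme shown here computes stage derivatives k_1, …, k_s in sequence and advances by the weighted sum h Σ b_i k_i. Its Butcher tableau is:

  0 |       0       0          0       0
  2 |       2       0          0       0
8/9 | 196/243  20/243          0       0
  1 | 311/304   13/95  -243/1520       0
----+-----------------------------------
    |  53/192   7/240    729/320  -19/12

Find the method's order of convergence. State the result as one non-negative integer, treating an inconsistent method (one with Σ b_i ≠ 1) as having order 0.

b = (53/192, 7/240, 729/320, -19/12)
c = (0, 2, 8/9, 1)
Ac = (0, 0, 40/243, 5/38)
Σ b_i: 53/192·1 + 7/240·1 + 729/320·1 + (-19/12)·1 = 1 ✓
b·c: 7/240·2 + 729/320·8/9 + (-19/12)·1 = 1/2 ✓
b·c²: 7/240·4 + 729/320·64/81 + (-19/12)·1 = 1/3 ✓
b·Ac: 729/320·40/243 + (-19/12)·5/38 = 1/6 ✓
b·c³: 7/240·8 + 729/320·512/729 + (-19/12)·1 = 1/4 ✓
b·(c∘Ac): 729/320·320/2187 + (-19/12)·5/38 = 1/8 ✓
b·Ac²: 729/320·80/243 + (-19/12)·8/19 = 1/12 ✓
b·A²c: (-19/12)·(-1/38) = 1/24 ✓; 4 stages ⇒ order 4.

4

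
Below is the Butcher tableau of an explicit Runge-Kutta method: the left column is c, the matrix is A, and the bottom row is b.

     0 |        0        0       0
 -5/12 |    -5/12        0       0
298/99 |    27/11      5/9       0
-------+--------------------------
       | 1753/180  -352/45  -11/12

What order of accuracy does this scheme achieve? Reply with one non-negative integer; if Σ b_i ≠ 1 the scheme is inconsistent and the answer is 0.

2

b = (1753/180, -352/45, -11/12)
c = (0, -5/12, 298/99)
Ac = (0, 0, -25/108)
Σ b_i: 1753/180·1 + (-352/45)·1 + (-11/12)·1 = 1 ✓
b·c: (-352/45)·(-5/12) + (-11/12)·298/99 = 1/2 ✓
b·c²: (-352/45)·25/144 + (-11/12)·88804/9801 = -25831/2673 ≠ 1/3 ⇒ order 2.
b·Ac: (-11/12)·(-25/108) = 275/1296 ≠ 1/6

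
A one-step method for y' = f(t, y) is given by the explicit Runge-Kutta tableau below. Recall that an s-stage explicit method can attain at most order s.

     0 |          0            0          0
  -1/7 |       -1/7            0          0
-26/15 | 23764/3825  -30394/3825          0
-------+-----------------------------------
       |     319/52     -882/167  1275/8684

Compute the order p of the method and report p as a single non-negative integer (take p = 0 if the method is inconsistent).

3

b = (319/52, -882/167, 1275/8684)
c = (0, -1/7, -26/15)
Ac = (0, 0, 4342/3825)
Σ b_i: 319/52·1 + (-882/167)·1 + 1275/8684·1 = 1 ✓
b·c: (-882/167)·(-1/7) + 1275/8684·(-26/15) = 1/2 ✓
b·c²: (-882/167)·1/49 + 1275/8684·676/225 = 1/3 ✓
b·Ac: 1275/8684·4342/3825 = 1/6 ✓; 3 stages ⇒ order 3.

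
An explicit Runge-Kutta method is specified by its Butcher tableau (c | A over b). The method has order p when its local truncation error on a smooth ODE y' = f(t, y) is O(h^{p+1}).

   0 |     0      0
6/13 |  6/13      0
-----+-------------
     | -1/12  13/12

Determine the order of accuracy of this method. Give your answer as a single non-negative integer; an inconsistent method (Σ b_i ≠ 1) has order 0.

2

b = (-1/12, 13/12)
c = (0, 6/13)
Σ b_i: (-1/12)·1 + 13/12·1 = 1 ✓
b·c: 13/12·6/13 = 1/2 ✓; 2 stages ⇒ order 2.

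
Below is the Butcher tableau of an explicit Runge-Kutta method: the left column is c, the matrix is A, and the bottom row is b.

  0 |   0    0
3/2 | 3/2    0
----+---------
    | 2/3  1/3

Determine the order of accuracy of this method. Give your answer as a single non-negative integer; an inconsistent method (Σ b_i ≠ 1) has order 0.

2

b = (2/3, 1/3)
c = (0, 3/2)
Σ b_i: 2/3·1 + 1/3·1 = 1 ✓
b·c: 1/3·3/2 = 1/2 ✓; 2 stages ⇒ order 2.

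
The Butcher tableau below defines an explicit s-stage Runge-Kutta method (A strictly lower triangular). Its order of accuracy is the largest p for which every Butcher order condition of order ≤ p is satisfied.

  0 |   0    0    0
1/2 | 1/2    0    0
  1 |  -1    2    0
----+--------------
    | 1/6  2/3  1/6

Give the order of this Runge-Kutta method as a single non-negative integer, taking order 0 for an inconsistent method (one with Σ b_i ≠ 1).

b = (1/6, 2/3, 1/6)
c = (0, 1/2, 1)
Ac = (0, 0, 1)
Σ b_i: 1/6·1 + 2/3·1 + 1/6·1 = 1 ✓
b·c: 2/3·1/2 + 1/6·1 = 1/2 ✓
b·c²: 2/3·1/4 + 1/6·1 = 1/3 ✓
b·Ac: 1/6·1 = 1/6 ✓; 3 stages ⇒ order 3.

3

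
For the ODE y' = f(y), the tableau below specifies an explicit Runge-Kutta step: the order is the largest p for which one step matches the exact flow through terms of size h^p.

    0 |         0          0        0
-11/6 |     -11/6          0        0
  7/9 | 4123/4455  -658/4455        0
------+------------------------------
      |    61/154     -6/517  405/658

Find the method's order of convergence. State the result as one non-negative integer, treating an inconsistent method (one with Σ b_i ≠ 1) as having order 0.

b = (61/154, -6/517, 405/658)
c = (0, -11/6, 7/9)
Ac = (0, 0, 329/1215)
Σ b_i: 61/154·1 + (-6/517)·1 + 405/658·1 = 1 ✓
b·c: (-6/517)·(-11/6) + 405/658·7/9 = 1/2 ✓
b·c²: (-6/517)·121/36 + 405/658·49/81 = 1/3 ✓
b·Ac: 405/658·329/1215 = 1/6 ✓; 3 stages ⇒ order 3.

3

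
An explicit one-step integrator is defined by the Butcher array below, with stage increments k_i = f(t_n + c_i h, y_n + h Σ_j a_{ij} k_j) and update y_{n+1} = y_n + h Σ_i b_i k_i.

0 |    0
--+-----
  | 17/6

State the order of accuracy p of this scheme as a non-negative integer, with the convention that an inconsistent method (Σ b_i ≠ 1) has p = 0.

b = (17/6)
c = (0)
Σ b_i: 17/6·1 = 17/6 ≠ 1 ⇒ order 0.

0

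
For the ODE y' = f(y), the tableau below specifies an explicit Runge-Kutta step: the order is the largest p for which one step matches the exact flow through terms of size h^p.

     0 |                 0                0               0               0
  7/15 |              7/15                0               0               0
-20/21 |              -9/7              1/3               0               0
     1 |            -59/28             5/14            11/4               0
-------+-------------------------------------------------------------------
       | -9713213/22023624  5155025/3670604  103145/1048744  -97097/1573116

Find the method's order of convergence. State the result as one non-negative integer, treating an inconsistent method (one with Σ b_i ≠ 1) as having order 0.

b = (-9713213/22023624, 5155025/3670604, 103145/1048744, -97097/1573116)
c = (0, 7/15, -20/21, 1)
Ac = (0, 0, 7/45, -103/42)
Σ b_i: (-9713213/22023624)·1 + 5155025/3670604·1 + 103145/1048744·1 + (-97097/1573116)·1 = 1 ✓
b·c: 5155025/3670604·7/15 + 103145/1048744·(-20/21) + (-97097/1573116)·1 = 1/2 ✓
b·c²: 5155025/3670604·49/225 + 103145/1048744·400/441 + (-97097/1573116)·1 = 1/3 ✓
b·Ac: 103145/1048744·7/45 + (-97097/1573116)·(-103/42) = 1/6 ✓
b·c³: 5155025/3670604·343/3375 + 103145/1048744·(-8000/9261) + (-97097/1573116)·1 = -489653/123882885 ≠ 1/4 ⇒ order 3.
b·(c∘Ac): 103145/1048744·(-4/27) + (-97097/1573116)·(-103/42) = 3873559/28316088 ≠ 1/8
b·Ac²: 103145/1048744·49/675 + (-97097/1573116)·3781/1470 = -75131503/495531540 ≠ 1/12
b·A²c: (-97097/1573116)·77/180 = -7476469/283160880 ≠ 1/24

3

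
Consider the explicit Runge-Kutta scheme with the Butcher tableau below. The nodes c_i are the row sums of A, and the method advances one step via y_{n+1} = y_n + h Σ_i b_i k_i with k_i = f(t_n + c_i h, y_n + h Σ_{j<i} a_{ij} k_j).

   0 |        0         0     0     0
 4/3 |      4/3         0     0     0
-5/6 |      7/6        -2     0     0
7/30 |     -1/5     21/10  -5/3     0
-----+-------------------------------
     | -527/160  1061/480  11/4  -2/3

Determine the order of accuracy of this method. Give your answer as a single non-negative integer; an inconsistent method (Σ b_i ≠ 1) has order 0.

2

b = (-527/160, 1061/480, 11/4, -2/3)
c = (0, 4/3, -5/6, 7/30)
Ac = (0, 0, -8/3, 377/90)
Σ b_i: (-527/160)·1 + 1061/480·1 + 11/4·1 + (-2/3)·1 = 1 ✓
b·c: 1061/480·4/3 + 11/4·(-5/6) + (-2/3)·7/30 = 1/2 ✓
b·c²: 1061/480·16/9 + 11/4·25/36 + (-2/3)·49/900 = 20891/3600 ≠ 1/3 ⇒ order 2.
b·Ac: 11/4·(-8/3) + (-2/3)·377/90 = -1367/135 ≠ 1/6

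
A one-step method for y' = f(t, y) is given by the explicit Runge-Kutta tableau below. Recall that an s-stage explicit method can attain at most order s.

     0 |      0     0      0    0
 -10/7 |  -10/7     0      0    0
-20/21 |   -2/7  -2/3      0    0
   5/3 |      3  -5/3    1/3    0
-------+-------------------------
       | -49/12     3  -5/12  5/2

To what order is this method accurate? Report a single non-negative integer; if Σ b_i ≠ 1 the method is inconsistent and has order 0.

b = (-49/12, 3, -5/12, 5/2)
c = (0, -10/7, -20/21, 5/3)
Ac = (0, 0, 20/21, 130/63)
Σ b_i: (-49/12)·1 + 3·1 + (-5/12)·1 + 5/2·1 = 1 ✓
b·c: 3·(-10/7) + (-5/12)·(-20/21) + 5/2·5/3 = 5/18 ≠ 1/2 ⇒ order 1.

1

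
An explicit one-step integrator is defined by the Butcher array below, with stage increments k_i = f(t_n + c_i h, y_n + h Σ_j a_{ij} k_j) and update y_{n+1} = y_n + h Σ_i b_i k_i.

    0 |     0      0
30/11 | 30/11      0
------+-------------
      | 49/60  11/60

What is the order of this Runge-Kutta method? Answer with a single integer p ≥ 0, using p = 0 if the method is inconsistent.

2

b = (49/60, 11/60)
c = (0, 30/11)
Σ b_i: 49/60·1 + 11/60·1 = 1 ✓
b·c: 11/60·30/11 = 1/2 ✓; 2 stages ⇒ order 2.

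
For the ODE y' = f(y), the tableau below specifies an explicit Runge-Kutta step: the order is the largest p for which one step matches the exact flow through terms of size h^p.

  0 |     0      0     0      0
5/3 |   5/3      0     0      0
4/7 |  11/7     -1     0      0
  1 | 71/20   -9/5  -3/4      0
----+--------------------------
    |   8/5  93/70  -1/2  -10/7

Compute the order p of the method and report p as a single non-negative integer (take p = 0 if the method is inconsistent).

b = (8/5, 93/70, -1/2, -10/7)
c = (0, 5/3, 4/7, 1)
Ac = (0, 0, -5/3, -24/7)
Σ b_i: 8/5·1 + 93/70·1 + (-1/2)·1 + (-10/7)·1 = 1 ✓
b·c: 93/70·5/3 + (-1/2)·4/7 + (-10/7)·1 = 1/2 ✓
b·c²: 93/70·25/9 + (-1/2)·16/49 + (-10/7)·1 = 617/294 ≠ 1/3 ⇒ order 2.
b·Ac: (-1/2)·(-5/3) + (-10/7)·(-24/7) = 1685/294 ≠ 1/6

2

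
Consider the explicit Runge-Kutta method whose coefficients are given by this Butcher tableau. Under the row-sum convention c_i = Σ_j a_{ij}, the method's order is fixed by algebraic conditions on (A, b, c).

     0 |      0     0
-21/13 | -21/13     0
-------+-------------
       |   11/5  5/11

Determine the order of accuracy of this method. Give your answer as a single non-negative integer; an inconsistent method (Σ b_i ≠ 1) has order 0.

0

b = (11/5, 5/11)
c = (0, -21/13)
Σ b_i: 11/5·1 + 5/11·1 = 146/55 ≠ 1 ⇒ order 0.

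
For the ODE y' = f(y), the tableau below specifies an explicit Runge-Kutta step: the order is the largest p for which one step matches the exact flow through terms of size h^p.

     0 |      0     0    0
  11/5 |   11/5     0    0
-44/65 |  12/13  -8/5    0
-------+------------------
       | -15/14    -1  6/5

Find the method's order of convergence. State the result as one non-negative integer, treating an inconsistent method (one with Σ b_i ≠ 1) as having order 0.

b = (-15/14, -1, 6/5)
c = (0, 11/5, -44/65)
Ac = (0, 0, -88/25)
Σ b_i: (-15/14)·1 + (-1)·1 + 6/5·1 = -61/70 ≠ 1 ⇒ order 0.

0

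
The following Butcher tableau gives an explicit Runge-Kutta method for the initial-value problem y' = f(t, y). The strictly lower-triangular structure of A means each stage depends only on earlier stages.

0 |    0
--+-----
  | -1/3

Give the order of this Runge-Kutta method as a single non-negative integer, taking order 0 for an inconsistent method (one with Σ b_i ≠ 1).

b = (-1/3)
c = (0)
Σ b_i: (-1/3)·1 = -1/3 ≠ 1 ⇒ order 0.

0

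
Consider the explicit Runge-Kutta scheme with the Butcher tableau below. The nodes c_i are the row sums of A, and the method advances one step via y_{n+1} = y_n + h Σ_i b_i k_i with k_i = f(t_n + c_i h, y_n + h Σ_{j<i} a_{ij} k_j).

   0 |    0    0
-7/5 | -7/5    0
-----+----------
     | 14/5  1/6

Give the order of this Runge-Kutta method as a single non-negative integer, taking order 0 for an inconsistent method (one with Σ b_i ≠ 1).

b = (14/5, 1/6)
c = (0, -7/5)
Σ b_i: 14/5·1 + 1/6·1 = 89/30 ≠ 1 ⇒ order 0.

0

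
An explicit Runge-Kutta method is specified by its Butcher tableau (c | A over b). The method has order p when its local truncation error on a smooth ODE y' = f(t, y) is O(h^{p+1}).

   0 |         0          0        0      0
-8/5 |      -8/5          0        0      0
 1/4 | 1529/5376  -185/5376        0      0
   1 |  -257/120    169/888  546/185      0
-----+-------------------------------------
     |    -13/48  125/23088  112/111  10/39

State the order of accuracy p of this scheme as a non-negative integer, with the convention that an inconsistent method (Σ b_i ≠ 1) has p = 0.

b = (-13/48, 125/23088, 112/111, 10/39)
c = (0, -8/5, 1/4, 1)
Ac = (0, 0, 37/672, 13/30)
Σ b_i: (-13/48)·1 + 125/23088·1 + 112/111·1 + 10/39·1 = 1 ✓
b·c: 125/23088·(-8/5) + 112/111·1/4 + 10/39·1 = 1/2 ✓
b·c²: 125/23088·64/25 + 112/111·1/16 + 10/39·1 = 1/3 ✓
b·Ac: 112/111·37/672 + 10/39·13/30 = 1/6 ✓
b·c³: 125/23088·(-512/125) + 112/111·1/64 + 10/39·1 = 1/4 ✓
b·(c∘Ac): 112/111·37/2688 + 10/39·13/30 = 1/8 ✓
b·Ac²: 112/111·(-37/420) + 10/39·403/600 = 1/12 ✓
b·A²c: 10/39·13/80 = 1/24 ✓; 4 stages ⇒ order 4.

4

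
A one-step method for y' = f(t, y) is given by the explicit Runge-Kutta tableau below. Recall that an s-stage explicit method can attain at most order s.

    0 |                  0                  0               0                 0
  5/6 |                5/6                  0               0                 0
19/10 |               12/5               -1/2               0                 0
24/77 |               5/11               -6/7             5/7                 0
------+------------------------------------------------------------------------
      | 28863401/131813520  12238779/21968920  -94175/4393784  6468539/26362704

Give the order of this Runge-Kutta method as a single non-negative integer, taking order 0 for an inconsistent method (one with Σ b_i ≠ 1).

b = (28863401/131813520, 12238779/21968920, -94175/4393784, 6468539/26362704)
c = (0, 5/6, 19/10, 24/77)
Ac = (0, 0, -5/12, 9/14)
Σ b_i: 28863401/131813520·1 + 12238779/21968920·1 + (-94175/4393784)·1 + 6468539/26362704·1 = 1 ✓
b·c: 12238779/21968920·5/6 + (-94175/4393784)·19/10 + 6468539/26362704·24/77 = 1/2 ✓
b·c²: 12238779/21968920·25/36 + (-94175/4393784)·361/100 + 6468539/26362704·576/5929 = 1/3 ✓
b·Ac: (-94175/4393784)·(-5/12) + 6468539/26362704·9/14 = 1/6 ✓
b·c³: 12238779/21968920·125/216 + (-94175/4393784)·6859/1000 + 6468539/26362704·13824/456533 = 347896399/1903057695 ≠ 1/4 ⇒ order 3.
b·(c∘Ac): (-94175/4393784)·(-19/24) + 6468539/26362704·108/539 = 6973757/105450816 ≠ 1/8
b·Ac²: (-94175/4393784)·(-25/72) + 6468539/26362704·119/60 = 48845501/98860140 ≠ 1/12
b·A²c: 6468539/26362704·(-25/84) = -23101925/316352448 ≠ 1/24

3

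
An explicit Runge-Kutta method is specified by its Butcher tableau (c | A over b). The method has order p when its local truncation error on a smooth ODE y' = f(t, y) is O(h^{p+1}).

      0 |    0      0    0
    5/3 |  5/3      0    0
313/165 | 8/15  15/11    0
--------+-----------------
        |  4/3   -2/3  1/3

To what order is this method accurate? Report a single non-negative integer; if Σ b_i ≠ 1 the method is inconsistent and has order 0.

1

b = (4/3, -2/3, 1/3)
c = (0, 5/3, 313/165)
Ac = (0, 0, 25/11)
Σ b_i: 4/3·1 + (-2/3)·1 + 1/3·1 = 1 ✓
b·c: (-2/3)·5/3 + 1/3·313/165 = -79/165 ≠ 1/2 ⇒ order 1.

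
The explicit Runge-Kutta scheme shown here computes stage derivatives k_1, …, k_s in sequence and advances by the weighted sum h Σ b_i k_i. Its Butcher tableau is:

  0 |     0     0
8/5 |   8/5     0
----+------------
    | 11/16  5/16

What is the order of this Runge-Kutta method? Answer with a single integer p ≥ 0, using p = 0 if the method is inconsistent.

b = (11/16, 5/16)
c = (0, 8/5)
Σ b_i: 11/16·1 + 5/16·1 = 1 ✓
b·c: 5/16·8/5 = 1/2 ✓; 2 stages ⇒ order 2.

2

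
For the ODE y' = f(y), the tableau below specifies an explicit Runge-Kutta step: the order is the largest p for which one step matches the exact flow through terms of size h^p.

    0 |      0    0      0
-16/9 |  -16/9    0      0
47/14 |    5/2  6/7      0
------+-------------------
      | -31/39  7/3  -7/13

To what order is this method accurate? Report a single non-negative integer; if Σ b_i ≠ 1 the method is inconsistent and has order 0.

1

b = (-31/39, 7/3, -7/13)
c = (0, -16/9, 47/14)
Ac = (0, 0, -32/21)
Σ b_i: (-31/39)·1 + 7/3·1 + (-7/13)·1 = 1 ✓
b·c: 7/3·(-16/9) + (-7/13)·47/14 = -4181/702 ≠ 1/2 ⇒ order 1.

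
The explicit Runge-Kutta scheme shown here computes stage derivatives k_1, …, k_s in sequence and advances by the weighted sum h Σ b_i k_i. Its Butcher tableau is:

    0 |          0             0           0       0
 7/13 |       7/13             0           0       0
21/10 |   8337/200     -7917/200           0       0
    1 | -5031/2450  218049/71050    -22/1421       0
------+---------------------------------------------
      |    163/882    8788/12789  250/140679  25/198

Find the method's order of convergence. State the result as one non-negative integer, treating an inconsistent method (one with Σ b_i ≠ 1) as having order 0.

4

b = (163/882, 8788/12789, 250/140679, 25/198)
c = (0, 7/13, 21/10, 1)
Ac = (0, 0, -4263/200, 81/50)
Σ b_i: 163/882·1 + 8788/12789·1 + 250/140679·1 + 25/198·1 = 1 ✓
b·c: 8788/12789·7/13 + 250/140679·21/10 + 25/198·1 = 1/2 ✓
b·c²: 8788/12789·49/169 + 250/140679·441/100 + 25/198·1 = 1/3 ✓
b·Ac: 250/140679·(-4263/200) + 25/198·81/50 = 1/6 ✓
b·c³: 8788/12789·343/2197 + 250/140679·9261/1000 + 25/198·1 = 1/4 ✓
b·(c∘Ac): 250/140679·(-89523/2000) + 25/198·81/50 = 1/8 ✓
b·Ac²: 250/140679·(-29841/2600) + 25/198·267/325 = 1/12 ✓
b·A²c: 25/198·33/100 = 1/24 ✓; 4 stages ⇒ order 4.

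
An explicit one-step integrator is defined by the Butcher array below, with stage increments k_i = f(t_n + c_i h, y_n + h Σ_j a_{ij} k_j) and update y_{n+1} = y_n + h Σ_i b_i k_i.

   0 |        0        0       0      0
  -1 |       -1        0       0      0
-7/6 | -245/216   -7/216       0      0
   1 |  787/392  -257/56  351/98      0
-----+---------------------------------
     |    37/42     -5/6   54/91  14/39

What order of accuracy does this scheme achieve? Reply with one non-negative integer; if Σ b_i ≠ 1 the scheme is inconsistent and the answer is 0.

4

b = (37/42, -5/6, 54/91, 14/39)
c = (0, -1, -7/6, 1)
Ac = (0, 0, 7/216, 23/56)
Σ b_i: 37/42·1 + (-5/6)·1 + 54/91·1 + 14/39·1 = 1 ✓
b·c: (-5/6)·(-1) + 54/91·(-7/6) + 14/39·1 = 1/2 ✓
b·c²: (-5/6)·1 + 54/91·49/36 + 14/39·1 = 1/3 ✓
b·Ac: 54/91·7/216 + 14/39·23/56 = 1/6 ✓
b·c³: (-5/6)·(-1) + 54/91·(-343/216) + 14/39·1 = 1/4 ✓
b·(c∘Ac): 54/91·(-49/1296) + 14/39·23/56 = 1/8 ✓
b·Ac²: 54/91·(-7/216) + 14/39·2/7 = 1/12 ✓
b·A²c: 14/39·13/112 = 1/24 ✓; 4 stages ⇒ order 4.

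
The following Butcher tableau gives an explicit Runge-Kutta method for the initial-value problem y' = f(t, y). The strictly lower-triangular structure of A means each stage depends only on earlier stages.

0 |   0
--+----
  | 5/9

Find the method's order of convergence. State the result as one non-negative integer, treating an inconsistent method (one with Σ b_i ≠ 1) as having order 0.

b = (5/9)
c = (0)
Σ b_i: 5/9·1 = 5/9 ≠ 1 ⇒ order 0.

0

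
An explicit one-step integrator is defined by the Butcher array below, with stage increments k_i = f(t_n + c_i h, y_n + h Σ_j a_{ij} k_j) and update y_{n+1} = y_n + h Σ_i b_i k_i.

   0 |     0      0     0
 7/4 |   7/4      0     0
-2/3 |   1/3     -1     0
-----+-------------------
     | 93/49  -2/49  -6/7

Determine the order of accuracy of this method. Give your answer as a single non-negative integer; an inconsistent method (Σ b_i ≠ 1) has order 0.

2

b = (93/49, -2/49, -6/7)
c = (0, 7/4, -2/3)
Ac = (0, 0, -7/4)
Σ b_i: 93/49·1 + (-2/49)·1 + (-6/7)·1 = 1 ✓
b·c: (-2/49)·7/4 + (-6/7)·(-2/3) = 1/2 ✓
b·c²: (-2/49)·49/16 + (-6/7)·4/9 = -85/168 ≠ 1/3 ⇒ order 2.
b·Ac: (-6/7)·(-7/4) = 3/2 ≠ 1/6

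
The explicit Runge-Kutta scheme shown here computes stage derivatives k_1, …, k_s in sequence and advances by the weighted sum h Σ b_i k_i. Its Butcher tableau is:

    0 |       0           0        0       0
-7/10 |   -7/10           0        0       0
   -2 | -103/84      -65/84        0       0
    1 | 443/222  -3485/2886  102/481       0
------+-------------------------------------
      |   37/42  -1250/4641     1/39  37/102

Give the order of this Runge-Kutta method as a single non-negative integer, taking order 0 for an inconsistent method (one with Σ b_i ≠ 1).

4

b = (37/42, -1250/4641, 1/39, 37/102)
c = (0, -7/10, -2, 1)
Ac = (0, 0, 13/24, 187/444)
Σ b_i: 37/42·1 + (-1250/4641)·1 + 1/39·1 + 37/102·1 = 1 ✓
b·c: (-1250/4641)·(-7/10) + 1/39·(-2) + 37/102·1 = 1/2 ✓
b·c²: (-1250/4641)·49/100 + 1/39·4 + 37/102·1 = 1/3 ✓
b·Ac: 1/39·13/24 + 37/102·187/444 = 1/6 ✓
b·c³: (-1250/4641)·(-343/1000) + 1/39·(-8) + 37/102·1 = 1/4 ✓
b·(c∘Ac): 1/39·(-13/12) + 37/102·187/444 = 1/8 ✓
b·Ac²: 1/39·(-91/240) + 37/102·1139/4440 = 1/12 ✓
b·A²c: 37/102·17/148 = 1/24 ✓; 4 stages ⇒ order 4.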